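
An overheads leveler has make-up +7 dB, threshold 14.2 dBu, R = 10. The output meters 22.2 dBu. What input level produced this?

Stripping the +7 dB make-up gives 15.2 dBu at the gain stage.
The compressed level sits 15.2 − 14.2 = 1 dB over threshold.
Input overshoot = R × output overshoot = 10 dB → input = 14.2 + 10 = 24.2 dBu.

24.2 dBu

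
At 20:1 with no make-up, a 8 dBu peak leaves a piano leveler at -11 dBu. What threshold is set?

Let T be the threshold. Output overshoot = (input overshoot)/R, so -11 − T = (8 − T)/20.
20·(-11 − T) = 8 − T → 19·T = -220 − 8 = -228.
T = -228/19 = -12 dBu.

-12 dBu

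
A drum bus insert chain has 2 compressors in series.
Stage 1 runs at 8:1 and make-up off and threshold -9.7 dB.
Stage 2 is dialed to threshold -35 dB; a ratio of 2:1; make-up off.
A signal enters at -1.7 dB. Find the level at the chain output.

Stage 1: -1.7 dB is 8 dB over -9.7 dB; at 8:1 that becomes 1 dB over, giving -8.7 dB.
Stage 2: -8.7 dB is 26.3 dB over -35 dB; at 2:1 that becomes 13.15 dB over, giving -21.85 dB.

-21.85 dB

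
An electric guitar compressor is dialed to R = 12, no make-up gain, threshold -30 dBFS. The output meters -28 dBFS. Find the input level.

The compressed level sits -28 − (-30) = 2 dB over threshold.
Before 12:1 compression the overshoot was 2 × 12 = 24 dB, so input = -30 + 24 = -6 dBFS.

-6 dBFS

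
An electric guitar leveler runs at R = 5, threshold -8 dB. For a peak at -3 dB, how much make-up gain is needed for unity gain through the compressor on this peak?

Overshoot 5 dB → 5/5 = 1 dB after compression, so the compressed level is -8 + 1 = -7 dB.
Make-up = target − compressed = -3 − (-7) = 4 dB.

4 dB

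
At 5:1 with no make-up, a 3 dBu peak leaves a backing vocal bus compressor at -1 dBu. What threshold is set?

-2 dBu

Input is 5 dB above T (since output overshoot × R = input overshoot: (-1 − T)·5 = 3 − T gives T = -2 dBu).
Check: -2 + (3 − (-2))/5 = -2 + 1 = -1 dBu. ✓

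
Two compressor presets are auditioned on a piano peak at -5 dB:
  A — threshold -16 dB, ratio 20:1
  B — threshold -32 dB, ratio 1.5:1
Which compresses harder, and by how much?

A, by 1.45 dB

A: 11 dB over, compressed to 0.55 dB over, so 10.45 dB of GR.
B: 27 dB over, compressed to 18 dB over, so 9 dB of GR.
A applies 1.45 dB more gain reduction.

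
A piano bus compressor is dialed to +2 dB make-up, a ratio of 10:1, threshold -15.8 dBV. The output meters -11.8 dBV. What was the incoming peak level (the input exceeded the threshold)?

4.2 dBV

Remove make-up: -11.8 − 2 = -13.8 dBV.
Post-compression overshoot = -13.8 − (-15.8) = 2 dB.
Before 10:1 compression the overshoot was 2 × 10 = 20 dB, so input = -15.8 + 20 = 4.2 dBV.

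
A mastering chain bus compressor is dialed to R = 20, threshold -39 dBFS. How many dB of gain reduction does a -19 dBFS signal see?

Overshoot = -19 − (-39) = 20 dB.
At 20:1, output sits 20/20 = 1 dB above threshold.
GR = overshoot in − overshoot out = 20 − 1 = 19 dB.

19 dB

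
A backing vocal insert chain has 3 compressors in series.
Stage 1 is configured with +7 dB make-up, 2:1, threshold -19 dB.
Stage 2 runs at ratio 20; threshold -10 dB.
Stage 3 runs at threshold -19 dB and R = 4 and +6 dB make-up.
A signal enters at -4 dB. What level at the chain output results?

Stage 1: overshoot 15 dB → 15/2 = 7.5 dB → -11.5 dB; +7 dB make-up → -4.5 dB.
Stage 2: -4.5 dB is 5.5 dB over -10 dB; at 20:1 that becomes 0.275 dB over, giving -9.725 dB.
Stage 3: overshoot 9.275 dB → 9.275/4 = 2.31875 dB → -16.68125 dB; +6 dB make-up → -10.68125 dB.

-10.68125 dB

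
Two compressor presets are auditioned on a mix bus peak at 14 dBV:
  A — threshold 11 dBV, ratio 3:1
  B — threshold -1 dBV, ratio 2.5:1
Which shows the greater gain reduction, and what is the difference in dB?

A: 3 dB over, compressed to 1 dB over, so 2 dB of GR.
B: 15 dB over, compressed to 6 dB over, so 9 dB of GR.
B applies 7 dB more gain reduction.

B, by 7 dB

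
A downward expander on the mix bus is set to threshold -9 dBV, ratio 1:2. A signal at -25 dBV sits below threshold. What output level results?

Undershoot = (-9) − (-25) = 16 dB.
At 1:2, that expands to 32 dB under threshold.
Output = -9 − 32 = -41 dBV.

-41 dBV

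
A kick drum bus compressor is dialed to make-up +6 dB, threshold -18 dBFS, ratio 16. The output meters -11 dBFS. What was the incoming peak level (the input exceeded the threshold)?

Before make-up, the level was -11 − 6 = -17 dBFS.
The compressed level sits -17 − (-18) = 1 dB over threshold.
Undo the ratio: input overshoot = 1 × 16 = 16 dB, giving input = -2 dBFS.

-2 dBFS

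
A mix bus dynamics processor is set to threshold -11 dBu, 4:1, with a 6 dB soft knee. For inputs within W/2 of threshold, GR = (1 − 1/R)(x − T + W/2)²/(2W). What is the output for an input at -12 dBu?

-12.25 dBu

x − T + W/2 = -12 − (-11) + 3 = 2.
GR = (1 − 1/4) × 2² / 12 = 0.75 × 4 / 12 = 0.25 dB.
Output = -12 − 0.25 = -12.25 dBu.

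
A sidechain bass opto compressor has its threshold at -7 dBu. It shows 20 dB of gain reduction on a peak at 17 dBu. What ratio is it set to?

6:1

Input overshoot = 17 − (-7) = 24 dB.
Output overshoot = 24 − 20 = 4 dB.
Ratio = input overshoot / output overshoot = 24 / 4 = 6.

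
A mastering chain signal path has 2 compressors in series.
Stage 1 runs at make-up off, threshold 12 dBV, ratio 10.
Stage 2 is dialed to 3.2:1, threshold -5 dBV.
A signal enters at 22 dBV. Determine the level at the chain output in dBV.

0.625 dBV

Stage 1: 22 dBV is 10 dB over 12 dBV; at 10:1 that becomes 1 dB over, giving 13 dBV.
Stage 2: 13 dBV is 18 dB over -5 dBV; at 3.2:1 that becomes 5.625 dB over, giving 0.625 dBV.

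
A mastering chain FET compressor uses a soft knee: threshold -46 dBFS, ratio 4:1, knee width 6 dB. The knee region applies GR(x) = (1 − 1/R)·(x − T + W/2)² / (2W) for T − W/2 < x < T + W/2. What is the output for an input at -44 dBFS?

-45.5625 dBFS

x − T + W/2 = -44 − (-46) + 3 = 5.
GR = (1 − 1/4) × 5² / 12 = 0.75 × 25 / 12 = 1.5625 dB.
Output = -44 − 1.5625 = -45.5625 dBFS.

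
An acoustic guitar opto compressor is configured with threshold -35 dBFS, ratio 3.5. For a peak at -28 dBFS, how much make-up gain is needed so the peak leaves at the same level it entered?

Overshoot 7 dB → 7/3.5 = 2 dB after compression, so the compressed level is -35 + 2 = -33 dBFS.
Make-up = target − compressed = -28 − (-33) = 5 dB.

5 dB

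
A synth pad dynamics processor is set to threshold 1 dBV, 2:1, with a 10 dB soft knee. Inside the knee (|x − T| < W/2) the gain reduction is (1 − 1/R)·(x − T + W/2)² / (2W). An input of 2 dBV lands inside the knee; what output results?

x − T + W/2 = 2 − 1 + 5 = 6.
GR = (1 − 1/2) × 6² / 20 = 0.5 × 36 / 20 = 0.9 dB.
Output = 2 − 0.9 = 1.1 dBV.

1.1 dBV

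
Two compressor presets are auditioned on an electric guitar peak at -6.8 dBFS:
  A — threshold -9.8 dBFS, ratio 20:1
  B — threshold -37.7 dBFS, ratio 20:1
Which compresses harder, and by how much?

A: 3 dB over, compressed to 0.15 dB over, so 2.85 dB of GR.
B: 30.9 dB over, compressed to 1.545 dB over, so 29.355 dB of GR.
B reduces 26.505 dB more.

B, by 26.505 dB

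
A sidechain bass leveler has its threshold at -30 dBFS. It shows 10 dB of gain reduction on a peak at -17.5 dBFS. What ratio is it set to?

5:1

Input overshoot = -17.5 − (-30) = 12.5 dB.
Output overshoot = 12.5 − 10 = 2.5 dB.
Ratio = input overshoot / output overshoot = 12.5 / 2.5 = 5.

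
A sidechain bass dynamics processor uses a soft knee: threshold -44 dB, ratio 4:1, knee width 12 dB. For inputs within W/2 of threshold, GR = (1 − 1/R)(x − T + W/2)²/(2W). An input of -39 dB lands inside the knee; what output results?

x − T + W/2 = -39 − (-44) + 6 = 11.
GR = (1 − 1/4) × 11² / 24 = 0.75 × 121 / 24 = 3.78125 dB.
Output = -39 − 3.78125 = -42.78125 dB.

-42.78125 dB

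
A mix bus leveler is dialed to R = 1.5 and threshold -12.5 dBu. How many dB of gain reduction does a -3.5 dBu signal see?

Overshoot = -3.5 − (-12.5) = 9 dB.
After 1.5:1 compression the overshoot becomes 9/1.5 = 6 dB.
So the signal is attenuated by 9 − 6 = 3 dB.

3 dB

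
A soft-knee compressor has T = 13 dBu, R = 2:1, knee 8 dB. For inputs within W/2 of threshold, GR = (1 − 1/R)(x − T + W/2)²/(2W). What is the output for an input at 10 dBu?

9.96875 dBu

x − T + W/2 = 10 − 13 + 4 = 1.
GR = (1 − 1/2) × 1² / 16 = 0.5 × 1 / 16 = 0.03125 dB.
Output = 10 − 0.03125 = 9.96875 dBu.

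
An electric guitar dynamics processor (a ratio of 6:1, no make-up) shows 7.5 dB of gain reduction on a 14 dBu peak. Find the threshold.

Let T be the threshold. Output overshoot = (input overshoot)/R, so 6.5 − T = (14 − T)/6.
6·(6.5 − T) = 14 − T → 5·T = 39 − 14 = 25.
T = 25/5 = 5 dBu.

5 dBu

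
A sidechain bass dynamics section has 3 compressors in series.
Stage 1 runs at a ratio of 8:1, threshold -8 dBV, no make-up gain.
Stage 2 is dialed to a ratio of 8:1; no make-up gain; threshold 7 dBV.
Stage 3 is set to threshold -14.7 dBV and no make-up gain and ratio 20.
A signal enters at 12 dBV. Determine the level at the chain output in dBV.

Stage 1: 12 dBV is 20 dB over -8 dBV; at 8:1 that becomes 2.5 dB over, giving -5.5 dBV.
Stage 2: -5.5 dBV ≤ 7 dBV, so stage 2 doesn't engage; output -5.5 dBV.
Stage 3: -5.5 dBV is 9.2 dB over -14.7 dBV; at 20:1 that becomes 0.46 dB over, giving -14.24 dBV.

-14.24 dBV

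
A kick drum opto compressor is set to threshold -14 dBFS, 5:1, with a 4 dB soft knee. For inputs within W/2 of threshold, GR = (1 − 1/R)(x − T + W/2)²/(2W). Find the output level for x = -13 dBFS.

-13.9 dBFS

x − T + W/2 = -13 − (-14) + 2 = 3.
GR = (1 − 1/5) × 3² / 8 = 0.8 × 9 / 8 = 0.9 dB.
Output = -13 − 0.9 = -13.9 dBFS.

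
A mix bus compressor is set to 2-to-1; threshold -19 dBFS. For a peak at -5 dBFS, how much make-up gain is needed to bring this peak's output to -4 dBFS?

8 dB

The peak compresses to -19 + 14/2 = -12 dBFS.
To reach -4 dBFS requires -4 − (-12) = 8 dB of make-up.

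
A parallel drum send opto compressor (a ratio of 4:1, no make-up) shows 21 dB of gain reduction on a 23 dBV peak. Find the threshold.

Gain reduction = 23 − 2 = 21 dB; output overshoot = GR / (R − 1) = 21 / 3 = 7 dB.
Threshold = output − output overshoot = 2 − 7 = -5 dBV.

-5 dBV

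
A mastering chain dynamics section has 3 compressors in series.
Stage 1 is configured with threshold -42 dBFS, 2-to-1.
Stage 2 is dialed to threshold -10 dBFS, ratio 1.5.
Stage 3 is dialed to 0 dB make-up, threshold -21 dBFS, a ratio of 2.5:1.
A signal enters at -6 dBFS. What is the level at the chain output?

-24 dBFS

Stage 1: -6 dBFS is 36 dB over -42 dBFS; at 2:1 that becomes 18 dB over, giving -24 dBFS.
Stage 2: -24 dBFS is at or below the -10 dBFS threshold — no compression; output -24 dBFS.
Stage 3: -24 dBFS is at or below the -21 dBFS threshold — no compression; output -24 dBFS.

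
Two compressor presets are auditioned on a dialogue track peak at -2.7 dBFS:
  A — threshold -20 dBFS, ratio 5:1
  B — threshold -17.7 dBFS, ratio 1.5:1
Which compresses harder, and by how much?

A, by 8.84 dB

A: 17.3 dB over, compressed to 3.46 dB over, so 13.84 dB of GR.
B: 15 dB over, compressed to 10 dB over, so 5 dB of GR.
Difference: 8.84 dB in favour of A.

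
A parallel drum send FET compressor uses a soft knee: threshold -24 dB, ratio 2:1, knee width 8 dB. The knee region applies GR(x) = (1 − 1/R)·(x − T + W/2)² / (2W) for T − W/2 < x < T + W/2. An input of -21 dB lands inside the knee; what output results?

x − T + W/2 = -21 − (-24) + 4 = 7.
GR = (1 − 1/2) × 7² / 16 = 0.5 × 49 / 16 = 1.53125 dB.
Output = -21 − 1.53125 = -22.53125 dB.

-22.53125 dB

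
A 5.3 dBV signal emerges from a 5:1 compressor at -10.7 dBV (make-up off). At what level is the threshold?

-14.7 dBV

Gain reduction = 5.3 − (-10.7) = 16 dB; output overshoot = GR / (R − 1) = 16 / 4 = 4 dB.
Threshold = output − output overshoot = -10.7 − 4 = -14.7 dBV.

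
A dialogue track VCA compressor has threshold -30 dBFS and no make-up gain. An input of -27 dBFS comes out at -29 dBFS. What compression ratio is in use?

Input overshoot = -27 − (-30) = 3 dB; output overshoot = -29 − (-30) = 1 dB.
Ratio = 3 / 1 = 3.

3:1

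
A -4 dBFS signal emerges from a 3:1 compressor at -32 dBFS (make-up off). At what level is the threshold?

-46 dBFS

Let T be the threshold. Output overshoot = (input overshoot)/R, so -32 − T = (-4 − T)/3.
3·(-32 − T) = -4 − T → 2·T = -96 − (-4) = -92.
T = -92/2 = -46 dBFS.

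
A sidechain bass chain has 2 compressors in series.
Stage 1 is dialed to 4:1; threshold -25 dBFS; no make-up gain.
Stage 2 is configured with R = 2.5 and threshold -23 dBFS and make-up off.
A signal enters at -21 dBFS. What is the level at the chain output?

-24 dBFS

Stage 1: 4 dB above -25 dBFS, reduced 4:1 to 1 dB above → -24 dBFS.
Stage 2: below threshold (-24 ≤ -23); passes unchanged; output -24 dBFS.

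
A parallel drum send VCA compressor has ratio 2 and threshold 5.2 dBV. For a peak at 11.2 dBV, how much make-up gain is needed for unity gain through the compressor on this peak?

The peak compresses to 5.2 + 6/2 = 8.2 dBV.
To reach 11.2 dBV requires 11.2 − 8.2 = 3 dB of make-up.

3 dB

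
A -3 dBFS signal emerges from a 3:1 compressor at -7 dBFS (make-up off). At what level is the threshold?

Gain reduction = -3 − (-7) = 4 dB; output overshoot = GR / (R − 1) = 4 / 2 = 2 dB.
Threshold = output − output overshoot = -7 − 2 = -9 dBFS.

-9 dBFS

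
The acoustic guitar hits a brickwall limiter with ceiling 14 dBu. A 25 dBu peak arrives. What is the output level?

14 dBu

A brickwall limiter is an ∞:1 compressor: any input above the ceiling is clamped to 14 dBu.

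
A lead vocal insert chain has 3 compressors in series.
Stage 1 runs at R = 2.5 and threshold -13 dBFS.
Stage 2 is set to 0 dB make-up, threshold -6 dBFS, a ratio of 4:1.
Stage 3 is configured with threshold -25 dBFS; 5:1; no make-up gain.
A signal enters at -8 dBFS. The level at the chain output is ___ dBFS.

Stage 1: overshoot 5 dB → 5/2.5 = 2 dB → -11 dBFS.
Stage 2: below threshold (-11 ≤ -6); passes unchanged; output -11 dBFS.
Stage 3: -11 dBFS is 14 dB over -25 dBFS; at 5:1 that becomes 2.8 dB over, giving -22.2 dBFS.

-22.2 dBFS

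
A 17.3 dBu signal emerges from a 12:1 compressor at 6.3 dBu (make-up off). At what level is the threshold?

Input is 12 dB above T (since output overshoot × R = input overshoot: (6.3 − T)·12 = 17.3 − T gives T = 5.3 dBu).
Check: 5.3 + (17.3 − 5.3)/12 = 5.3 + 1 = 6.3 dBu. ✓

5.3 dBu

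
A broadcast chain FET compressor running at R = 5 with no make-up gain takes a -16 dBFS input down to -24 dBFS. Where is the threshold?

-26 dBFS

Gain reduction = -16 − (-24) = 8 dB; output overshoot = GR / (R − 1) = 8 / 4 = 2 dB.
Threshold = output − output overshoot = -24 − 2 = -26 dBFS.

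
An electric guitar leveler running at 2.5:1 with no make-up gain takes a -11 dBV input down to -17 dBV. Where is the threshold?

Let T be the threshold. Output overshoot = (input overshoot)/R, so -17 − T = (-11 − T)/2.5.
2.5·(-17 − T) = -11 − T → 1.5·T = -42.5 − (-11) = -31.5.
T = -31.5/1.5 = -21 dBV.

-21 dBV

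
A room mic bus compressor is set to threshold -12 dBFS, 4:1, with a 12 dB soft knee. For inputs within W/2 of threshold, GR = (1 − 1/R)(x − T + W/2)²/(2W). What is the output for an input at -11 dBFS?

x − T + W/2 = -11 − (-12) + 6 = 7.
GR = (1 − 1/4) × 7² / 24 = 0.75 × 49 / 24 = 1.53125 dB.
Output = -11 − 1.53125 = -12.53125 dBFS.

-12.53125 dBFS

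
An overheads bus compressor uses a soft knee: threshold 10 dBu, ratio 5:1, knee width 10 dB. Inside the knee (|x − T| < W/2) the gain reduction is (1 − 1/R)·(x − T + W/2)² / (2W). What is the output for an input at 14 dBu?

x − T + W/2 = 14 − 10 + 5 = 9.
GR = (1 − 1/5) × 9² / 20 = 0.8 × 81 / 20 = 3.24 dB.
Output = 14 − 3.24 = 10.76 dBu.

10.76 dBu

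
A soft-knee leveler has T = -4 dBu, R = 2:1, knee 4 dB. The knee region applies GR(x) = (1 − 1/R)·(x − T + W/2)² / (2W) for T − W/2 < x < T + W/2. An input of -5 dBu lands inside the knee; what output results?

x − T + W/2 = -5 − (-4) + 2 = 1.
GR = (1 − 1/2) × 1² / 8 = 0.5 × 1 / 8 = 0.0625 dB.
Output = -5 − 0.0625 = -5.0625 dBu.

-5.0625 dBu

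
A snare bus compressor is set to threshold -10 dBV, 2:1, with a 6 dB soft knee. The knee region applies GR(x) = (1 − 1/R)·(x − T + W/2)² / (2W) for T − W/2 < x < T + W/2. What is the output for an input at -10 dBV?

x − T + W/2 = -10 − (-10) + 3 = 3.
GR = (1 − 1/2) × 3² / 12 = 0.5 × 9 / 12 = 0.375 dB.
Output = -10 − 0.375 = -10.375 dBV.

-10.375 dBV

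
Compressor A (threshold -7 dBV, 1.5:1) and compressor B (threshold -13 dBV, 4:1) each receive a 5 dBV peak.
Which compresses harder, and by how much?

A: 12 dB over, compressed to 8 dB over, so 4 dB of GR.
B: 18 dB over, compressed to 4.5 dB over, so 13.5 dB of GR.
Difference: 9.5 dB in favour of B.

B, by 9.5 dB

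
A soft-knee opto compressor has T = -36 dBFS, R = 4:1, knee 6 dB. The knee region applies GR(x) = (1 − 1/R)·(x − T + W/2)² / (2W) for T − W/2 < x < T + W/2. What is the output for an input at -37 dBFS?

-37.25 dBFS

x − T + W/2 = -37 − (-36) + 3 = 2.
GR = (1 − 1/4) × 2² / 12 = 0.75 × 4 / 12 = 0.25 dB.
Output = -37 − 0.25 = -37.25 dBFS.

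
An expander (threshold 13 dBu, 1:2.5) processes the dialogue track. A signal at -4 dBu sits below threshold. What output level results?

Below threshold, a 1:2.5 expander applies gain = (2.5−1)×(T − x) of attenuation.
(2.5−1) × 17 = 25.5 dB, so output = -4 − 25.5 = -29.5 dBu.

-29.5 dBu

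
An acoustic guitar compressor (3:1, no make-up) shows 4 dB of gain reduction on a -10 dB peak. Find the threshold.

-16 dB

Input is 6 dB above T (since output overshoot × R = input overshoot: (-14 − T)·3 = -10 − T gives T = -16 dB).
Check: -16 + (-10 − (-16))/3 = -16 + 2 = -14 dB. ✓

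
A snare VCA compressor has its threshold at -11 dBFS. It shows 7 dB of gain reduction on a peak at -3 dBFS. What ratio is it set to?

Input overshoot = -3 − (-11) = 8 dB.
Output overshoot = 8 − 7 = 1 dB.
Ratio = input overshoot / output overshoot = 8 / 1 = 8.

8:1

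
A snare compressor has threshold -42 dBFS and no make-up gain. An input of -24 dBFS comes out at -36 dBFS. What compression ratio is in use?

Input overshoot = -24 − (-42) = 18 dB; output overshoot = -36 − (-42) = 6 dB.
Ratio = 18 / 6 = 3.

3:1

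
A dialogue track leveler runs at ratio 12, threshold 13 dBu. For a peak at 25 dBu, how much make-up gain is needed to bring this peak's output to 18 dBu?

Without make-up, output = threshold + overshoot/12 = 13 + 1 = 14 dBu.
Gap to target: 4 dB.

4 dB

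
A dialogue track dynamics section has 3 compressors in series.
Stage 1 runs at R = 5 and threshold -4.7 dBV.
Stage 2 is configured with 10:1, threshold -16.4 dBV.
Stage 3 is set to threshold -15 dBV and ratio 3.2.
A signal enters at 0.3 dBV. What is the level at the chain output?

-15.13 dBV

Stage 1: overshoot 5 dB → 5/5 = 1 dB → -3.7 dBV.
Stage 2: -3.7 dBV is 12.7 dB over -16.4 dBV; at 10:1 that becomes 1.27 dB over, giving -15.13 dBV.
Stage 3: -15.13 dBV is at or below the -15 dBV threshold — no compression; output -15.13 dBV.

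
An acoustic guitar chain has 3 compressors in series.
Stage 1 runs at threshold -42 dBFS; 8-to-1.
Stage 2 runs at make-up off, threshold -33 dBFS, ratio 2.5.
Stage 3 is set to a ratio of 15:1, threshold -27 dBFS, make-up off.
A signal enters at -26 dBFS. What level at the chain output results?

Stage 1: overshoot 16 dB → 16/8 = 2 dB → -40 dBFS.
Stage 2: -40 dBFS ≤ -33 dBFS, so stage 2 doesn't engage; output -40 dBFS.
Stage 3: -40 dBFS ≤ -27 dBFS, so stage 3 doesn't engage; output -40 dBFS.

-40 dBFS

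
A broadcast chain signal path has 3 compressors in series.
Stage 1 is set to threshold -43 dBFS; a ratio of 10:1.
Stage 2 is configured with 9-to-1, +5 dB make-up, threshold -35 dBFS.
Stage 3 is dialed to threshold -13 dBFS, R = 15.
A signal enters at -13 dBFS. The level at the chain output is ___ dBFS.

Stage 1: 30 dB above -43 dBFS, reduced 10:1 to 3 dB above → -40 dBFS.
Stage 2: below threshold (-40 ≤ -35); passes unchanged; make-up brings it to -35 dBFS.
Stage 3: below threshold (-35 ≤ -13); passes unchanged; output -35 dBFS.

-35 dBFS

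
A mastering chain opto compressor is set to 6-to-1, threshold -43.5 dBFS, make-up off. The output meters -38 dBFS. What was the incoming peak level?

-10.5 dBFS

The compressed level sits -38 − (-43.5) = 5.5 dB over threshold.
Before 6:1 compression the overshoot was 5.5 × 6 = 33 dB, so input = -43.5 + 33 = -10.5 dBFS.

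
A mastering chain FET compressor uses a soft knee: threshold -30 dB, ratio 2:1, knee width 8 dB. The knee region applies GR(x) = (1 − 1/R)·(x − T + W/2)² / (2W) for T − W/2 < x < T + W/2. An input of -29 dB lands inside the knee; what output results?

-29.78125 dB

x − T + W/2 = -29 − (-30) + 4 = 5.
GR = (1 − 1/2) × 5² / 16 = 0.5 × 25 / 16 = 0.78125 dB.
Output = -29 − 0.78125 = -29.78125 dB.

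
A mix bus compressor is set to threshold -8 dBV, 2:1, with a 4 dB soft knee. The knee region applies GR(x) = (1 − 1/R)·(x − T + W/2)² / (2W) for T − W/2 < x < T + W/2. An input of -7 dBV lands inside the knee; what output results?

x − T + W/2 = -7 − (-8) + 2 = 3.
GR = (1 − 1/2) × 3² / 8 = 0.5 × 9 / 8 = 0.5625 dB.
Output = -7 − 0.5625 = -7.5625 dBV.

-7.5625 dBV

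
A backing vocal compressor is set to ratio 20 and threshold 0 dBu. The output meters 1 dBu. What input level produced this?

20 dBu

That's 1 dB above the 0 dBu threshold.
Input overshoot = R × output overshoot = 20 dB → input = 0 + 20 = 20 dBu.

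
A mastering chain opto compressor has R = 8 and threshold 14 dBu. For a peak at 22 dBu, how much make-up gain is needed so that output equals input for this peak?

7 dB

The peak compresses to 14 + 8/8 = 15 dBu.
To reach 22 dBu requires 22 − 15 = 7 dB of make-up.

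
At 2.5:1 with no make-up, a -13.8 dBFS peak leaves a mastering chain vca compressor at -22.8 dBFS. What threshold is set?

Let T be the threshold. Output overshoot = (input overshoot)/R, so -22.8 − T = (-13.8 − T)/2.5.
2.5·(-22.8 − T) = -13.8 − T → 1.5·T = -57 − (-13.8) = -43.2.
T = -43.2/1.5 = -28.8 dBFS.

-28.8 dBFS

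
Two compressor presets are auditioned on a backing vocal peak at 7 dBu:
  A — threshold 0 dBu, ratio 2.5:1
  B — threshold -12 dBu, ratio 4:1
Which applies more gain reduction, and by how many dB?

B, by 10.05 dB

A: GR = 7 − 7/2.5 = 4.2 dB.
B: GR = 19 − 19/4 = 14.25 dB.
Difference: 10.05 dB in favour of B.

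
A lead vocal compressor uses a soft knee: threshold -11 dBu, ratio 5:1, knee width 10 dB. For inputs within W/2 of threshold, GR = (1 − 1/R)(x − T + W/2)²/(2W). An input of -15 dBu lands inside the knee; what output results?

-15.04 dBu

x − T + W/2 = -15 − (-11) + 5 = 1.
GR = (1 − 1/5) × 1² / 20 = 0.8 × 1 / 20 = 0.04 dB.
Output = -15 − 0.04 = -15.04 dBu.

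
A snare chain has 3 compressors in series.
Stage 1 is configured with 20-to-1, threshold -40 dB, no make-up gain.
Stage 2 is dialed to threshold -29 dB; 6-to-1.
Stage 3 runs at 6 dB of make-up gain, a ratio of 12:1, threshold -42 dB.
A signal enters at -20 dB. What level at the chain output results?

-35.75 dB

Stage 1: overshoot 20 dB → 20/20 = 1 dB → -39 dB.
Stage 2: below threshold (-39 ≤ -29); passes unchanged; output -39 dB.
Stage 3: 3 dB above -42 dB, reduced 12:1 to 0.25 dB above → -41.75 dB; +6 dB make-up → -35.75 dB.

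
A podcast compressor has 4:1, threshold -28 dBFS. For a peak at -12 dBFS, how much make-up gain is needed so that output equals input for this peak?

12 dB

The peak compresses to -28 + 16/4 = -24 dBFS.
To reach -12 dBFS requires -12 − (-24) = 12 dB of make-up.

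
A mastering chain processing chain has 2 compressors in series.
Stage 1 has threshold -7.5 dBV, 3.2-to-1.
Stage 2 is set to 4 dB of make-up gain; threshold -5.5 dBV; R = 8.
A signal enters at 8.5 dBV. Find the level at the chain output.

Stage 1: 16 dB above -7.5 dBV, reduced 3.2:1 to 5 dB above → -2.5 dBV.
Stage 2: -2.5 dBV is 3 dB over -5.5 dBV; at 8:1 that becomes 0.375 dB over, giving -5.125 dBV; +4 dB make-up → -1.125 dBV.

-1.125 dBV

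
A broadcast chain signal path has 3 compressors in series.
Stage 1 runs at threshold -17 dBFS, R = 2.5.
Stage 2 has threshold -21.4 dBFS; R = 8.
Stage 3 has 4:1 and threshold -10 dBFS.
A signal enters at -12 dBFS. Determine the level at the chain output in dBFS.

-20.6 dBFS

Stage 1: 5 dB above -17 dBFS, reduced 2.5:1 to 2 dB above → -15 dBFS.
Stage 2: 6.4 dB above -21.4 dBFS, reduced 8:1 to 0.8 dB above → -20.6 dBFS.
Stage 3: -20.6 dBFS is at or below the -10 dBFS threshold — no compression; output -20.6 dBFS.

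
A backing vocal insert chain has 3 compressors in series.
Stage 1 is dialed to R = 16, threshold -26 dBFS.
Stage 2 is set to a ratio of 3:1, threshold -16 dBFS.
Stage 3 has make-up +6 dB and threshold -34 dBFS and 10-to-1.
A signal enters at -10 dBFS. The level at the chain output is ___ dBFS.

Stage 1: -10 dBFS is 16 dB over -26 dBFS; at 16:1 that becomes 1 dB over, giving -25 dBFS.
Stage 2: below threshold (-25 ≤ -16); passes unchanged; output -25 dBFS.
Stage 3: overshoot 9 dB → 9/10 = 0.9 dB → -33.1 dBFS; +6 dB make-up → -27.1 dBFS.

-27.1 dBFS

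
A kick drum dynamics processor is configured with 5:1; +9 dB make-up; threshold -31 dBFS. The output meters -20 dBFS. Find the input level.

-21 dBFS

Remove make-up: -20 − 9 = -29 dBFS.
That's 2 dB above the -31 dBFS threshold.
Input overshoot = R × output overshoot = 10 dB → input = -31 + 10 = -21 dBFS.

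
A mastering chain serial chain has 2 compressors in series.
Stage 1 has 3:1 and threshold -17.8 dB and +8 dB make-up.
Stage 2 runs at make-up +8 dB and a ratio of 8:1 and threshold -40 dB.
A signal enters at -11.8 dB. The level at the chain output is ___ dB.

Stage 1: overshoot 6 dB → 6/3 = 2 dB → -15.8 dB; +8 dB make-up → -7.8 dB.
Stage 2: -7.8 dB is 32.2 dB over -40 dB; at 8:1 that becomes 4.025 dB over, giving -35.975 dB; +8 dB make-up → -27.975 dB.

-27.975 dB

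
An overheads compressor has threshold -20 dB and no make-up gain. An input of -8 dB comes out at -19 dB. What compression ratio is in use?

12:1

Input overshoot = -8 − (-20) = 12 dB; output overshoot = -19 − (-20) = 1 dB.
Ratio = 12 / 1 = 12.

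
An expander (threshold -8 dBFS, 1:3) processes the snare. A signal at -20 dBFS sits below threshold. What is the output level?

Below threshold, a 1:3 expander applies gain = (3−1)×(T − x) of attenuation.
(3−1) × 12 = 24 dB, so output = -20 − 24 = -44 dBFS.

-44 dBFS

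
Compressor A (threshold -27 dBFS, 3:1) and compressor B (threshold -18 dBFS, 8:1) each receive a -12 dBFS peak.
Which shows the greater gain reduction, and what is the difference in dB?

A: GR = 15 − 15/3 = 10 dB.
B: GR = 6 − 6/8 = 5.25 dB.
A reduces 4.75 dB more.

A, by 4.75 dB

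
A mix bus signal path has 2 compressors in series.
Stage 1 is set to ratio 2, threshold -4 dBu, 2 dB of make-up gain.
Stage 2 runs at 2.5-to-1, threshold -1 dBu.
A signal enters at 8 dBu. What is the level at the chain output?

Stage 1: overshoot 12 dB → 12/2 = 6 dB → 2 dBu; +2 dB make-up → 4 dBu.
Stage 2: 4 dBu is 5 dB over -1 dBu; at 2.5:1 that becomes 2 dB over, giving 1 dBu.

1 dBu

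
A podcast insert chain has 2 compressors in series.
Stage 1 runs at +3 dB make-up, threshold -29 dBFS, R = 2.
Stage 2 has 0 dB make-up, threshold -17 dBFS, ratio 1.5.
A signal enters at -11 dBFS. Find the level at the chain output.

Stage 1: overshoot 18 dB → 18/2 = 9 dB → -20 dBFS; +3 dB make-up → -17 dBFS.
Stage 2: -17 dBFS ≤ -17 dBFS, so stage 2 doesn't engage; output -17 dBFS.

-17 dBFS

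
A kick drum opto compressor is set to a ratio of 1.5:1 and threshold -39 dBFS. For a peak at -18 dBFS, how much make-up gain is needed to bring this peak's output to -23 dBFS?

2 dB

Overshoot 21 dB → 21/1.5 = 14 dB after compression, so the compressed level is -39 + 14 = -25 dBFS.
Make-up = target − compressed = -23 − (-25) = 2 dB.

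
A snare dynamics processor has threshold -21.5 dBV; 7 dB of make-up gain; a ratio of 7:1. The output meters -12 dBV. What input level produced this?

-4 dBV

Before make-up, the level was -12 − 7 = -19 dBV.
Post-compression overshoot = -19 − (-21.5) = 2.5 dB.
Input overshoot = R × output overshoot = 17.5 dB → input = -21.5 + 17.5 = -4 dBV.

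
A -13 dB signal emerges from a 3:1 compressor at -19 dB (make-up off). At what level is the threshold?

Gain reduction = -13 − (-19) = 6 dB; output overshoot = GR / (R − 1) = 6 / 2 = 3 dB.
Threshold = output − output overshoot = -19 − 3 = -22 dB.

-22 dB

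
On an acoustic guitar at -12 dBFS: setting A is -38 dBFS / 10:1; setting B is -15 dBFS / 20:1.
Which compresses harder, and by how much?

A, by 20.55 dB

A: GR = 26 − 26/10 = 23.4 dB.
B: GR = 3 − 3/20 = 2.85 dB.
A applies 20.55 dB more gain reduction.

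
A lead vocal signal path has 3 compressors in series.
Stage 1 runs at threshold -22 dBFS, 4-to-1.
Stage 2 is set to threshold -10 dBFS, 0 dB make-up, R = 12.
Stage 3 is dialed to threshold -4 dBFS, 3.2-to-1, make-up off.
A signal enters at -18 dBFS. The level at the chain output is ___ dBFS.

Stage 1: 4 dB above -22 dBFS, reduced 4:1 to 1 dB above → -21 dBFS.
Stage 2: below threshold (-21 ≤ -10); passes unchanged; output -21 dBFS.
Stage 3: -21 dBFS ≤ -4 dBFS, so stage 3 doesn't engage; output -21 dBFS.

-21 dBFS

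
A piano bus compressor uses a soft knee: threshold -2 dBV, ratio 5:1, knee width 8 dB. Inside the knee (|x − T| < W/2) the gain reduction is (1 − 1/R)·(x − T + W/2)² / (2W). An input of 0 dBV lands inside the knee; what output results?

-1.8 dBV

x − T + W/2 = 0 − (-2) + 4 = 6.
GR = (1 − 1/5) × 6² / 16 = 0.8 × 36 / 16 = 1.8 dB.
Output = 0 − 1.8 = -1.8 dBV.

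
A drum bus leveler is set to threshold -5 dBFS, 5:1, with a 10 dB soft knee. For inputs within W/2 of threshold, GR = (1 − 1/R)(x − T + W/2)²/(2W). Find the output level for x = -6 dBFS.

-6.64 dBFS

x − T + W/2 = -6 − (-5) + 5 = 4.
GR = (1 − 1/5) × 4² / 20 = 0.8 × 16 / 20 = 0.64 dB.
Output = -6 − 0.64 = -6.64 dBFS.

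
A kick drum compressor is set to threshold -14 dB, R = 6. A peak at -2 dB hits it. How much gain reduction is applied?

-2 dB exceeds the threshold by 12 dB.
At 6:1, output sits 12/6 = 2 dB above threshold.
So the signal is attenuated by 12 − 2 = 10 dB.

10 dB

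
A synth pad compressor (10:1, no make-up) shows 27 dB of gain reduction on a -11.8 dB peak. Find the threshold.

-41.8 dB

Let T be the threshold. Output overshoot = (input overshoot)/R, so -38.8 − T = (-11.8 − T)/10.
10·(-38.8 − T) = -11.8 − T → 9·T = -388 − (-11.8) = -376.2.
T = -376.2/9 = -41.8 dB.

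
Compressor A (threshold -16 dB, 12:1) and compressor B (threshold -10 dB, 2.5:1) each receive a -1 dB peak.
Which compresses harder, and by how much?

A: 15 dB over, compressed to 1.25 dB over, so 13.75 dB of GR.
B: 9 dB over, compressed to 3.6 dB over, so 5.4 dB of GR.
A reduces 8.35 dB more.

A, by 8.35 dB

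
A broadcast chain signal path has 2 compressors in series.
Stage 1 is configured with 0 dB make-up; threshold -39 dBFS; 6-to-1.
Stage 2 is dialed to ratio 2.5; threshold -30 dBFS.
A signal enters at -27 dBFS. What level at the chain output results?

Stage 1: overshoot 12 dB → 12/6 = 2 dB → -37 dBFS.
Stage 2: -37 dBFS is at or below the -30 dBFS threshold — no compression; output -37 dBFS.

-37 dBFS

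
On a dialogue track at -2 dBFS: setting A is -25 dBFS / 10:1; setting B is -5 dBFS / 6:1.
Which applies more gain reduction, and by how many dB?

A, by 18.2 dB

A: overshoot 23 dB → output overshoot 2.3 dB → GR 20.7 dB.
B: overshoot 3 dB → output overshoot 0.5 dB → GR 2.5 dB.
Difference: 18.2 dB in favour of A.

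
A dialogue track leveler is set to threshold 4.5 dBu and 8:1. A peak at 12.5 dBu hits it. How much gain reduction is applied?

The signal is 8 dB above threshold.
A 8:1 ratio leaves 1 dB of that excess.
So the signal is attenuated by 8 − 1 = 7 dB.

7 dB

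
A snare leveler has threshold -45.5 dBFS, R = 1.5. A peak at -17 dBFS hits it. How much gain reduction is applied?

The signal is 28.5 dB above threshold.
At 1.5:1, output sits 28.5/1.5 = 19 dB above threshold.
So the signal is attenuated by 28.5 − 19 = 9.5 dB.

9.5 dB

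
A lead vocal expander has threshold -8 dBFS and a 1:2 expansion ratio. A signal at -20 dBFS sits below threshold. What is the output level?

-32 dBFS

The input is 12 dB below the -8 dBFS threshold.
A 1:2 expander multiplies undershoot by 2: 12 × 2 = 24 dB below threshold.
Output = -8 − 24 = -32 dBFS.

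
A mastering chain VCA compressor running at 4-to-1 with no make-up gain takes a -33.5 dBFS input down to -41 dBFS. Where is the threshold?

-43.5 dBFS

Gain reduction = -33.5 − (-41) = 7.5 dB; output overshoot = GR / (R − 1) = 7.5 / 3 = 2.5 dB.
Threshold = output − output overshoot = -41 − 2.5 = -43.5 dBFS.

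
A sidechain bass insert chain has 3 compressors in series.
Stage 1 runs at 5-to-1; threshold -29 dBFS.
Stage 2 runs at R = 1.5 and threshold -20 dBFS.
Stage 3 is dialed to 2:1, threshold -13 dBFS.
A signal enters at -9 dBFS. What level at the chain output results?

-25 dBFS

Stage 1: 20 dB above -29 dBFS, reduced 5:1 to 4 dB above → -25 dBFS.
Stage 2: -25 dBFS ≤ -20 dBFS, so stage 2 doesn't engage; output -25 dBFS.
Stage 3: -25 dBFS ≤ -13 dBFS, so stage 3 doesn't engage; output -25 dBFS.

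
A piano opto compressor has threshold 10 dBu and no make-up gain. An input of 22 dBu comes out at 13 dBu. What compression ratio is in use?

4:1

Input overshoot = 22 − 10 = 12 dB; output overshoot = 13 − 10 = 3 dB.
Ratio = 12 / 3 = 4.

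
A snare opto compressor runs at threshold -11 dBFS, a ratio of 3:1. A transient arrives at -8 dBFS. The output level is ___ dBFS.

-10 dBFS

The input is 3 dB above the -11 dBFS threshold.
At 3:1 the overshoot is divided by 3, leaving 1 dB above threshold.
That puts the output at -10 dBFS.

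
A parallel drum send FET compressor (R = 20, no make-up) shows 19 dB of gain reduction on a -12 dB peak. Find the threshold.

Let T be the threshold. Output overshoot = (input overshoot)/R, so -31 − T = (-12 − T)/20.
20·(-31 − T) = -12 − T → 19·T = -620 − (-12) = -608.
T = -608/19 = -32 dB.

-32 dB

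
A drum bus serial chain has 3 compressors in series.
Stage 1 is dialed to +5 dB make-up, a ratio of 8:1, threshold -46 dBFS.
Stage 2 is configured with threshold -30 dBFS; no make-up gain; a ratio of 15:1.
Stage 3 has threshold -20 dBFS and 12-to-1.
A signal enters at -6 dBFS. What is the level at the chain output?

Stage 1: 40 dB above -46 dBFS, reduced 8:1 to 5 dB above → -41 dBFS; +5 dB make-up → -36 dBFS.
Stage 2: below threshold (-36 ≤ -30); passes unchanged; output -36 dBFS.
Stage 3: -36 dBFS is at or below the -20 dBFS threshold — no compression; output -36 dBFS.

-36 dBFS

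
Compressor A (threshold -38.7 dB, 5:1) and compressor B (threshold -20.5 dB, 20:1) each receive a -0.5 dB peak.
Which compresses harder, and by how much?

A, by 11.56 dB

A: 38.2 dB over, compressed to 7.64 dB over, so 30.56 dB of GR.
B: 20 dB over, compressed to 1 dB over, so 19 dB of GR.
A reduces 11.56 dB more.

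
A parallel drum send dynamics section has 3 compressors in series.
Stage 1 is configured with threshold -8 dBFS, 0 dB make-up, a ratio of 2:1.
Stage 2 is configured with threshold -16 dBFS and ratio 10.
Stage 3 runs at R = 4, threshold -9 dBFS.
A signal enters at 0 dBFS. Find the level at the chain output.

Stage 1: 0 dBFS is 8 dB over -8 dBFS; at 2:1 that becomes 4 dB over, giving -4 dBFS.
Stage 2: overshoot 12 dB → 12/10 = 1.2 dB → -14.8 dBFS.
Stage 3: -14.8 dBFS is at or below the -9 dBFS threshold — no compression; output -14.8 dBFS.

-14.8 dBFS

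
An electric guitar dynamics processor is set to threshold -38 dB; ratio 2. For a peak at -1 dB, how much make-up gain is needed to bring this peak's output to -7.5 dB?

The peak compresses to -38 + 37/2 = -19.5 dB.
To reach -7.5 dB requires -7.5 − (-19.5) = 12 dB of make-up.

12 dB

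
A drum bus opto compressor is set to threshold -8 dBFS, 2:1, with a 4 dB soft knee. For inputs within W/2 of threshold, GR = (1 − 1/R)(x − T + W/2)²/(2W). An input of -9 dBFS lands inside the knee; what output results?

x − T + W/2 = -9 − (-8) + 2 = 1.
GR = (1 − 1/2) × 1² / 8 = 0.5 × 1 / 8 = 0.0625 dB.
Output = -9 − 0.0625 = -9.0625 dBFS.

-9.0625 dBFS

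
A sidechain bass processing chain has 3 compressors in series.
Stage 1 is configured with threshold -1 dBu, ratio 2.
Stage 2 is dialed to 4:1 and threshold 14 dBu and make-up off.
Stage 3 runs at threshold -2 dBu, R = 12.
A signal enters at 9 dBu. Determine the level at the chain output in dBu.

Stage 1: 9 dBu is 10 dB over -1 dBu; at 2:1 that becomes 5 dB over, giving 4 dBu.
Stage 2: 4 dBu ≤ 14 dBu, so stage 2 doesn't engage; output 4 dBu.
Stage 3: overshoot 6 dB → 6/12 = 0.5 dB → -1.5 dBu.

-1.5 dBu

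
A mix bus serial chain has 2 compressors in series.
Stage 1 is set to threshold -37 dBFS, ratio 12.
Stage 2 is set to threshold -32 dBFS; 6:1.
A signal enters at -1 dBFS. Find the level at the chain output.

Stage 1: overshoot 36 dB → 36/12 = 3 dB → -34 dBFS.
Stage 2: -34 dBFS is at or below the -32 dBFS threshold — no compression; output -34 dBFS.

-34 dBFS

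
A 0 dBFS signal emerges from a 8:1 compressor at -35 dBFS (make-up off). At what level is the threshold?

Gain reduction = 0 − (-35) = 35 dB; output overshoot = GR / (R − 1) = 35 / 7 = 5 dB.
Threshold = output − output overshoot = -35 − 5 = -40 dBFS.

-40 dBFS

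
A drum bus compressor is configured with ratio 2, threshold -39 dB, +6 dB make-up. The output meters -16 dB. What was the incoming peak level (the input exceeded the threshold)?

-5 dB

Remove make-up: -16 − 6 = -22 dB.
That's 17 dB above the -39 dB threshold.
Input overshoot = R × output overshoot = 34 dB → input = -39 + 34 = -5 dB.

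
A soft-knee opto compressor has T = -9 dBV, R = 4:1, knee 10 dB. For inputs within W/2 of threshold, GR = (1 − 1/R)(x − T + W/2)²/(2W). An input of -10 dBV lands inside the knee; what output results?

-10.6 dBV

x − T + W/2 = -10 − (-9) + 5 = 4.
GR = (1 − 1/4) × 4² / 20 = 0.75 × 16 / 20 = 0.6 dB.
Output = -10 − 0.6 = -10.6 dBV.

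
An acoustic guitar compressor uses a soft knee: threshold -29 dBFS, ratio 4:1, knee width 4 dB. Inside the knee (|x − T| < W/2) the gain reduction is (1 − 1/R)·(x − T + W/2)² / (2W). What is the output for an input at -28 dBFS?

x − T + W/2 = -28 − (-29) + 2 = 3.
GR = (1 − 1/4) × 3² / 8 = 0.75 × 9 / 8 = 0.84375 dB.
Output = -28 − 0.84375 = -28.84375 dBFS.

-28.84375 dBFS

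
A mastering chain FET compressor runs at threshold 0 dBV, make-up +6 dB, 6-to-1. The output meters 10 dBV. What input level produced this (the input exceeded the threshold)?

Before make-up, the level was 10 − 6 = 4 dBV.
That's 4 dB above the 0 dBV threshold.
Input overshoot = R × output overshoot = 24 dB → input = 0 + 24 = 24 dBV.

24 dBV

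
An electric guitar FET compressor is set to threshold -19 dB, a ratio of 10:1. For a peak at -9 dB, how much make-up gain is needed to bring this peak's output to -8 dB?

10 dB

Without make-up, output = threshold + overshoot/10 = -19 + 1 = -18 dB.
Gap to target: 10 dB.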